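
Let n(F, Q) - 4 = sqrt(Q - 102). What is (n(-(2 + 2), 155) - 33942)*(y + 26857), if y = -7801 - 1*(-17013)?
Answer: -1224109722 + 36069*sqrt(53) ≈ -1.2238e+9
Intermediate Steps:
y = 9212 (y = -7801 + 17013 = 9212)
n(F, Q) = 4 + sqrt(-102 + Q) (n(F, Q) = 4 + sqrt(Q - 102) = 4 + sqrt(-102 + Q))
(n(-(2 + 2), 155) - 33942)*(y + 26857) = ((4 + sqrt(-102 + 155)) - 33942)*(9212 + 26857) = ((4 + sqrt(53)) - 33942)*36069 = (-33938 + sqrt(53))*36069 = -1224109722 + 36069*sqrt(53)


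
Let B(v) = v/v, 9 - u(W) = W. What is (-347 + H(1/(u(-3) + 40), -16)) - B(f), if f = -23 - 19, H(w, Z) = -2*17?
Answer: -382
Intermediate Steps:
u(W) = 9 - W
H(w, Z) = -34
f = -42
B(v) = 1
(-347 + H(1/(u(-3) + 40), -16)) - B(f) = (-347 - 34) - 1*1 = -381 - 1 = -382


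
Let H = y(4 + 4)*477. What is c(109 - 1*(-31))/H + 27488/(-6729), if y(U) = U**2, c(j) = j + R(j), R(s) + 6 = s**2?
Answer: -13080807/3804128 ≈ -3.4386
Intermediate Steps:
R(s) = -6 + s**2
c(j) = -6 + j + j**2 (c(j) = j + (-6 + j**2) = -6 + j + j**2)
H = 30528 (H = (4 + 4)**2*477 = 8**2*477 = 64*477 = 30528)
c(109 - 1*(-31))/H + 27488/(-6729) = (-6 + (109 - 1*(-31)) + (109 - 1*(-31))**2)/30528 + 27488/(-6729) = (-6 + (109 + 31) + (109 + 31)**2)*(1/30528) + 27488*(-1/6729) = (-6 + 140 + 140**2)*(1/30528) - 27488/6729 = (-6 + 140 + 19600)*(1/30528) - 27488/6729 = 19734*(1/30528) - 27488/6729 = 3289/5088 - 27488/6729 = -13080807/3804128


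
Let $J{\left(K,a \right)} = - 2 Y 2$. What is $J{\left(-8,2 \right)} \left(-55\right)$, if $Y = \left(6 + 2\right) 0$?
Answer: $0$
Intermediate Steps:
$Y = 0$ ($Y = 8 \cdot 0 = 0$)
$J{\left(K,a \right)} = 0$ ($J{\left(K,a \right)} = \left(-2\right) 0 \cdot 2 = 0 \cdot 2 = 0$)
$J{\left(-8,2 \right)} \left(-55\right) = 0 \left(-55\right) = 0$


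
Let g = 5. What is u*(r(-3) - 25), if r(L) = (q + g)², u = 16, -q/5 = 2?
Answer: 0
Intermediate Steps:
q = -10 (q = -5*2 = -10)
r(L) = 25 (r(L) = (-10 + 5)² = (-5)² = 25)
u*(r(-3) - 25) = 16*(25 - 25) = 16*0 = 0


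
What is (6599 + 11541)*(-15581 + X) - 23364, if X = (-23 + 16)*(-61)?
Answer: -274916924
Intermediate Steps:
X = 427 (X = -7*(-61) = 427)
(6599 + 11541)*(-15581 + X) - 23364 = (6599 + 11541)*(-15581 + 427) - 23364 = 18140*(-15154) - 23364 = -274893560 - 23364 = -274916924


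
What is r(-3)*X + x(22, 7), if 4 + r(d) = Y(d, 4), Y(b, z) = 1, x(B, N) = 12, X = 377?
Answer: -1119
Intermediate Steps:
r(d) = -3 (r(d) = -4 + 1 = -3)
r(-3)*X + x(22, 7) = -3*377 + 12 = -1131 + 12 = -1119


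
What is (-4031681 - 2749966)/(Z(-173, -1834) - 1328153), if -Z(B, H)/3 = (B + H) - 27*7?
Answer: 6781647/1321565 ≈ 5.1315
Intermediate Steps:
Z(B, H) = 567 - 3*B - 3*H (Z(B, H) = -3*((B + H) - 27*7) = -3*((B + H) - 189) = -3*(-189 + B + H) = 567 - 3*B - 3*H)
(-4031681 - 2749966)/(Z(-173, -1834) - 1328153) = (-4031681 - 2749966)/((567 - 3*(-173) - 3*(-1834)) - 1328153) = -6781647/((567 + 519 + 5502) - 1328153) = -6781647/(6588 - 1328153) = -6781647/(-1321565) = -6781647*(-1/1321565) = 6781647/1321565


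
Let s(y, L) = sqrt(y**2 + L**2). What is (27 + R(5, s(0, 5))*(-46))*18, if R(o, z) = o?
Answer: -3654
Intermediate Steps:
s(y, L) = sqrt(L**2 + y**2)
(27 + R(5, s(0, 5))*(-46))*18 = (27 + 5*(-46))*18 = (27 - 230)*18 = -203*18 = -3654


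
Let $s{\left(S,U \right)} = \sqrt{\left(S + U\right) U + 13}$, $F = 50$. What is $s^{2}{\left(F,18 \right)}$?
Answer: $1237$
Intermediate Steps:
$s{\left(S,U \right)} = \sqrt{13 + U \left(S + U\right)}$ ($s{\left(S,U \right)} = \sqrt{U \left(S + U\right) + 13} = \sqrt{13 + U \left(S + U\right)}$)
$s^{2}{\left(F,18 \right)} = \left(\sqrt{13 + 18^{2} + 50 \cdot 18}\right)^{2} = \left(\sqrt{13 + 324 + 900}\right)^{2} = \left(\sqrt{1237}\right)^{2} = 1237$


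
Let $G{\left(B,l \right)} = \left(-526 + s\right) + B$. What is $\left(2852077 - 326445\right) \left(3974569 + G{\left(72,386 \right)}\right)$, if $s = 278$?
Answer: $10037854141376$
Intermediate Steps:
$G{\left(B,l \right)} = -248 + B$ ($G{\left(B,l \right)} = \left(-526 + 278\right) + B = -248 + B$)
$\left(2852077 - 326445\right) \left(3974569 + G{\left(72,386 \right)}\right) = \left(2852077 - 326445\right) \left(3974569 + \left(-248 + 72\right)\right) = 2525632 \left(3974569 - 176\right) = 2525632 \cdot 3974393 = 10037854141376$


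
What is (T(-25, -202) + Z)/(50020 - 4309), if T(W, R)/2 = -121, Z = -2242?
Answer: -92/1693 ≈ -0.054341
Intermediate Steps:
T(W, R) = -242 (T(W, R) = 2*(-121) = -242)
(T(-25, -202) + Z)/(50020 - 4309) = (-242 - 2242)/(50020 - 4309) = -2484/45711 = -2484*1/45711 = -92/1693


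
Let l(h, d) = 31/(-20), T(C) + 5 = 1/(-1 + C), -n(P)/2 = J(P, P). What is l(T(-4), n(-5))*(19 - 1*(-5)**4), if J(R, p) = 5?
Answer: 9393/10 ≈ 939.30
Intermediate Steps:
n(P) = -10 (n(P) = -2*5 = -10)
T(C) = -5 + 1/(-1 + C)
l(h, d) = -31/20 (l(h, d) = 31*(-1/20) = -31/20)
l(T(-4), n(-5))*(19 - 1*(-5)**4) = -31*(19 - 1*(-5)**4)/20 = -31*(19 - 1*625)/20 = -31*(19 - 625)/20 = -31/20*(-606) = 9393/10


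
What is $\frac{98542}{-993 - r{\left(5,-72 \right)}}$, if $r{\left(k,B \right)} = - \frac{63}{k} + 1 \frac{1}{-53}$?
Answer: $- \frac{26113630}{259801} \approx -100.51$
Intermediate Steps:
$r{\left(k,B \right)} = - \frac{1}{53} - \frac{63}{k}$ ($r{\left(k,B \right)} = - \frac{63}{k} + 1 \left(- \frac{1}{53}\right) = - \frac{63}{k} - \frac{1}{53} = - \frac{1}{53} - \frac{63}{k}$)
$\frac{98542}{-993 - r{\left(5,-72 \right)}} = \frac{98542}{-993 - \frac{-3339 - 5}{53 \cdot 5}} = \frac{98542}{-993 - \frac{1}{53} \cdot \frac{1}{5} \left(-3339 - 5\right)} = \frac{98542}{-993 - \frac{1}{53} \cdot \frac{1}{5} \left(-3344\right)} = \frac{98542}{-993 - - \frac{3344}{265}} = \frac{98542}{-993 + \frac{3344}{265}} = \frac{98542}{- \frac{259801}{265}} = 98542 \left(- \frac{265}{259801}\right) = - \frac{26113630}{259801}$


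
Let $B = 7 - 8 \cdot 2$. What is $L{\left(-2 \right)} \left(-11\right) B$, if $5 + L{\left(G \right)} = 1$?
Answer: $-396$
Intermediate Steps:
$L{\left(G \right)} = -4$ ($L{\left(G \right)} = -5 + 1 = -4$)
$B = -9$ ($B = 7 - 16 = -9$)
$L{\left(-2 \right)} \left(-11\right) B = \left(-4\right) \left(-11\right) \left(-9\right) = 44 \left(-9\right) = -396$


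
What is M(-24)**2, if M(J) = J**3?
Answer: 191102976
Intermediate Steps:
M(-24)**2 = ((-24)**3)**2 = (-13824)**2 = 191102976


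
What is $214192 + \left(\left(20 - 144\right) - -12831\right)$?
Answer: $226899$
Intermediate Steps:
$214192 + \left(\left(20 - 144\right) - -12831\right) = 214192 + \left(-124 + 12831\right) = 214192 + 12707 = 226899$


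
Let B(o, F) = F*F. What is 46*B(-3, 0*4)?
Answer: 0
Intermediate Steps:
B(o, F) = F²
46*B(-3, 0*4) = 46*(0*4)² = 46*0² = 46*0 = 0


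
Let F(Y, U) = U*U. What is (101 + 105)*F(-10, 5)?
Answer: 5150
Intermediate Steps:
F(Y, U) = U²
(101 + 105)*F(-10, 5) = (101 + 105)*5² = 206*25 = 5150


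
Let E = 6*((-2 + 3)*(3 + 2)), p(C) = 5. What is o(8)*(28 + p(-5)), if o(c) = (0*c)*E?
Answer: 0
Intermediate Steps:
E = 30 (E = 6*(1*5) = 6*5 = 30)
o(c) = 0 (o(c) = (0*c)*30 = 0*30 = 0)
o(8)*(28 + p(-5)) = 0*(28 + 5) = 0*33 = 0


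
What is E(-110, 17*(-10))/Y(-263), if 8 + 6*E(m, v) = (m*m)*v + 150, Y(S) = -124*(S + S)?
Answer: -1028429/195672 ≈ -5.2559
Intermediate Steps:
Y(S) = -248*S
E(m, v) = 71/3 + v*m²/6 (E(m, v) = -4/3 + ((m*m)*v + 150)/6 = -4/3 + (m²*v + 150)/6 = -4/3 + (v*m² + 150)/6 = -4/3 + (150 + v*m²)/6 = -4/3 + (25 + v*m²/6) = 71/3 + v*m²/6)
E(-110, 17*(-10))/Y(-263) = (71/3 + (⅙)*(17*(-10))*(-110)²)/((-248*(-263))) = (71/3 + (⅙)*(-170)*12100)/65224 = (71/3 - 1028500/3)*(1/65224) = -1028429/3*1/65224 = -1028429/195672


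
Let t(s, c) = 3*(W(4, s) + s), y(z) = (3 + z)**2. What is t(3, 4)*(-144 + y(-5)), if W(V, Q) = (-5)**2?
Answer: -11760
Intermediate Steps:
W(V, Q) = 25
t(s, c) = 75 + 3*s (t(s, c) = 3*(25 + s) = 75 + 3*s)
t(3, 4)*(-144 + y(-5)) = (75 + 3*3)*(-144 + (3 - 5)**2) = (75 + 9)*(-144 + (-2)**2) = 84*(-144 + 4) = 84*(-140) = -11760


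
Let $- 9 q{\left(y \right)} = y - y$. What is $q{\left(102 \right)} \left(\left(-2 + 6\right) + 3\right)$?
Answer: $0$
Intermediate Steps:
$q{\left(y \right)} = 0$ ($q{\left(y \right)} = - \frac{y - y}{9} = \left(- \frac{1}{9}\right) 0 = 0$)
$q{\left(102 \right)} \left(\left(-2 + 6\right) + 3\right) = 0 \left(\left(-2 + 6\right) + 3\right) = 0 \left(4 + 3\right) = 0 \cdot 7 = 0$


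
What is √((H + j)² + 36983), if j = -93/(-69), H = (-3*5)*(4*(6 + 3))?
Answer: 8*√2703927/23 ≈ 571.95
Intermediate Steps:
H = -540 (H = -60*9 = -15*36 = -540)
j = 31/23 (j = -93*(-1/69) = 31/23 ≈ 1.3478)
√((H + j)² + 36983) = √((-540 + 31/23)² + 36983) = √((-12389/23)² + 36983) = √(153487321/529 + 36983) = √(173051328/529) = 8*√2703927/23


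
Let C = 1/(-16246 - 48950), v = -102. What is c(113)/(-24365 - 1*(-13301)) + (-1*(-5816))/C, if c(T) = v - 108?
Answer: -699207801949/1844 ≈ -3.7918e+8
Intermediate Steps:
c(T) = -210 (c(T) = -102 - 108 = -210)
C = -1/65196 (C = 1/(-65196) = -1/65196 ≈ -1.5338e-5)
c(113)/(-24365 - 1*(-13301)) + (-1*(-5816))/C = -210/(-24365 - 1*(-13301)) + (-1*(-5816))/(-1/65196) = -210/(-24365 + 13301) + 5816*(-65196) = -210/(-11064) - 379179936 = -210*(-1/11064) - 379179936 = 35/1844 - 379179936 = -699207801949/1844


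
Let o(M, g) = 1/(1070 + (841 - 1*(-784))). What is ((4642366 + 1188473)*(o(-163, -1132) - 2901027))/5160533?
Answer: -6512437227253428/1986805205 ≈ -3.2778e+6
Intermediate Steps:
o(M, g) = 1/2695 (o(M, g) = 1/(1070 + (841 + 784)) = 1/(1070 + 1625) = 1/2695)
((4642366 + 1188473)*(o(-163, -1132) - 2901027))/5160533 = ((4642366 + 1188473)*(1/2695 - 2901027))/5160533 = (5830839*(-7818267764/2695))*(1/5160533) = -6512437227253428/385*1/5160533 = -6512437227253428/1986805205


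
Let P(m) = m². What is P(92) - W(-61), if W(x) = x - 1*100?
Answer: 8625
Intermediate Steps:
W(x) = -100 + x (W(x) = x - 100 = -100 + x)
P(92) - W(-61) = 92² - (-100 - 61) = 8464 - 1*(-161) = 8464 + 161 = 8625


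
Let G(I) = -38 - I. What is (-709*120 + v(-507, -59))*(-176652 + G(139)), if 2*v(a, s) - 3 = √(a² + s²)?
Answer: 30088692153/2 - 176829*√260530/2 ≈ 1.4999e+10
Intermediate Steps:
v(a, s) = 3/2 + √(a² + s²)/2
(-709*120 + v(-507, -59))*(-176652 + G(139)) = (-709*120 + (3/2 + √((-507)² + (-59)²)/2))*(-176652 + (-38 - 1*139)) = (-85080 + (3/2 + √(257049 + 3481)/2))*(-176652 + (-38 - 139)) = (-85080 + (3/2 + √260530/2))*(-176652 - 177) = (-170157/2 + √260530/2)*(-176829) = 30088692153/2 - 176829*√260530/2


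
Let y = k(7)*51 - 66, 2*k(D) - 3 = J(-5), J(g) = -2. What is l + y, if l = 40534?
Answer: 80987/2 ≈ 40494.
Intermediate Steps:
k(D) = ½ (k(D) = 3/2 + (½)*(-2) = 3/2 - 1 = ½)
y = -81/2 (y = (½)*51 - 66 = 51/2 - 66 = -81/2 ≈ -40.500)
l + y = 40534 - 81/2 = 80987/2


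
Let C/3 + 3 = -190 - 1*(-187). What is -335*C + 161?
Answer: 6191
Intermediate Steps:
C = -18 (C = -9 + 3*(-190 - 1*(-187)) = -9 + 3*(-190 + 187) = -9 + 3*(-3) = -9 - 9 = -18)
-335*C + 161 = -335*(-18) + 161 = 6030 + 161 = 6191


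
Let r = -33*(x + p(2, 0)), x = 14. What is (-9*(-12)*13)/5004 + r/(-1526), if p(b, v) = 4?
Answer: 71040/106057 ≈ 0.66983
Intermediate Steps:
r = -594 (r = -33*(14 + 4) = -33*18 = -594)
(-9*(-12)*13)/5004 + r/(-1526) = (-9*(-12)*13)/5004 - 594/(-1526) = (108*13)*(1/5004) - 594*(-1/1526) = 1404*(1/5004) + 297/763 = 39/139 + 297/763 = 71040/106057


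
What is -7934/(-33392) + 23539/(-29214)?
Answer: -138557603/243878472 ≈ -0.56814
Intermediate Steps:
-7934/(-33392) + 23539/(-29214) = -7934*(-1/33392) + 23539*(-1/29214) = 3967/16696 - 23539/29214 = -138557603/243878472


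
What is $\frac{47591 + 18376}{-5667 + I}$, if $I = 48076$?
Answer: $\frac{65967}{42409} \approx 1.5555$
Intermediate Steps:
$\frac{47591 + 18376}{-5667 + I} = \frac{47591 + 18376}{-5667 + 48076} = \frac{65967}{42409}$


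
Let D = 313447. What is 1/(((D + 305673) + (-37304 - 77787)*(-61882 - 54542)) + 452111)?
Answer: 1/13400425815 ≈ 7.4625e-11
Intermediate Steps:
1/(((D + 305673) + (-37304 - 77787)*(-61882 - 54542)) + 452111) = 1/(((313447 + 305673) + (-37304 - 77787)*(-61882 - 54542)) + 452111) = 1/((619120 - 115091*(-116424)) + 452111) = 1/((619120 + 13399354584) + 452111) = 1/(13399973704 + 452111) = 1/13400425815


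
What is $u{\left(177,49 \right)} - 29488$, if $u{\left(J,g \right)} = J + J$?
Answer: $-29134$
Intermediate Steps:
$u{\left(J,g \right)} = 2 J$
$u{\left(177,49 \right)} - 29488 = 2 \cdot 177 - 29488 = 354 - 29488 = -29134$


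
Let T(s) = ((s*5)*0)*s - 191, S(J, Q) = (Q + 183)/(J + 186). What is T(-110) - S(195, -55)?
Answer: -72899/381 ≈ -191.34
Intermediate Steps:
S(J, Q) = (183 + Q)/(186 + J)
T(s) = -191 (T(s) = ((5*s)*0)*s - 191 = 0*s - 191 = 0 - 191 = -191)
T(-110) - S(195, -55) = -191 - (183 - 55)/(186 + 195) = -191 - 128/381 = -72899/381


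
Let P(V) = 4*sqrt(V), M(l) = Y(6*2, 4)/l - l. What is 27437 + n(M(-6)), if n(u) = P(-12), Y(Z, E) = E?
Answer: 27437 + 8*I*sqrt(3) ≈ 27437.0 + 13.856*I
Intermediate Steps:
M(l) = -l + 4/l (M(l) = 4/l - l = -l + 4/l)
n(u) = 8*I*sqrt(3) (n(u) = 4*sqrt(-12) = 4*(2*I*sqrt(3)) = 8*I*sqrt(3))
27437 + n(M(-6)) = 27437 + 8*I*sqrt(3)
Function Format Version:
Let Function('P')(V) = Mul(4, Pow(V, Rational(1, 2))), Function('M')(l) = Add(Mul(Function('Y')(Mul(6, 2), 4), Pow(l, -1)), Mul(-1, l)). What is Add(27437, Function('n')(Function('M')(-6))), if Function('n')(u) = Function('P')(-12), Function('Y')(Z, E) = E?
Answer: Add(27437, Mul(8, I, Pow(3, Rational(1, 2)))) ≈ Add(27437., Mul(13.856, I))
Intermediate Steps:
Function('M')(l) = Add(Mul(-1, l), Mul(4, Pow(l, -1))) (Function('M')(l) = Add(Mul(4, Pow(l, -1)), Mul(-1, l)) = Add(Mul(-1, l), Mul(4, Pow(l, -1))))
Function('n')(u) = Mul(8, I, Pow(3, Rational(1, 2))) (Function('n')(u) = Mul(4, Pow(-12, Rational(1, 2))) = Mul(4, Mul(2, I, Pow(3, Rational(1, 2)))) = Mul(8, I, Pow(3, Rational(1, 2))))
Add(27437, Function('n')(Function('M')(-6))) = Add(27437, Mul(8, I, Pow(3, Rational(1, 2))))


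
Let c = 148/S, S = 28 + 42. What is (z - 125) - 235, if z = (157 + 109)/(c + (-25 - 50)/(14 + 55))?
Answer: -83590/827 ≈ -101.08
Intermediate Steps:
S = 70
c = 74/35 (c = 148/70 = 148*(1/70) = 74/35 ≈ 2.1143)
z = 214130/827 (z = (157 + 109)/(74/35 + (-25 - 50)/(14 + 55)) = 266/(74/35 - 75/69) = 266/(74/35 - 75*1/69) = 266/(74/35 - 25/23) = 266/(827/805) = 266*(805/827) = 214130/827 ≈ 258.92)
(z - 125) - 235 = (214130/827 - 125) - 235 = 110755/827 - 235 = -83590/827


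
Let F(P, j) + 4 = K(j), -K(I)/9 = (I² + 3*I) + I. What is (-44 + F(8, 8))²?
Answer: 831744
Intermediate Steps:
K(I) = -36*I - 9*I² (K(I) = -9*((I² + 3*I) + I) = -9*(I² + 4*I) = -36*I - 9*I²)
F(P, j) = -4 - 9*j*(4 + j)
(-44 + F(8, 8))² = (-44 + (-4 - 9*8*(4 + 8)))² = (-44 + (-4 - 9*8*12))² = (-44 + (-4 - 864))² = (-44 - 868)² = (-912)² = 831744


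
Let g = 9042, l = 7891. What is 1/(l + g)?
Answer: 1/16933 ≈ 5.9056e-5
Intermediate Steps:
1/(l + g) = 1/(7891 + 9042) = 1/16933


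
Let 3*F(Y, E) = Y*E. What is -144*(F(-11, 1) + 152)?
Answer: -21360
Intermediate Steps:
F(Y, E) = E*Y/3 (F(Y, E) = (Y*E)/3 = (E*Y)/3 = E*Y/3)
-144*(F(-11, 1) + 152) = -144*((1/3)*1*(-11) + 152) = -144*(-11/3 + 152) = -144*445/3 = -21360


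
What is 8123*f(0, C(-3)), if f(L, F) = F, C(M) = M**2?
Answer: 73107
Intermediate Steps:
8123*f(0, C(-3)) = 8123*(-3)**2 = 8123*9 = 73107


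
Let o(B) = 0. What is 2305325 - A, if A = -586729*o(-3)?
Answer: 2305325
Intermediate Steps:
A = 0 (A = -586729*0 = 0)
2305325 - A = 2305325 - 1*0 = 2305325 + 0 = 2305325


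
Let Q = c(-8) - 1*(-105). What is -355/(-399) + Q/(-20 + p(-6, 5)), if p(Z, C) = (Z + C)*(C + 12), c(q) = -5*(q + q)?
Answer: -1640/399 ≈ -4.1103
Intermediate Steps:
c(q) = -10*q
p(Z, C) = (12 + C)*(C + Z) (p(Z, C) = (C + Z)*(12 + C) = (12 + C)*(C + Z))
Q = 185 (Q = -10*(-8) - 1*(-105) = 80 + 105 = 185)
-355/(-399) + Q/(-20 + p(-6, 5)) = -355/(-399) + 185/(-20 + (5² + 12*5 + 12*(-6) + 5*(-6))) = -355*(-1/399) + 185/(-20 + (25 + 60 - 72 - 30)) = 355/399 + 185/(-20 - 17) = 355/399 + 185/(-37) = 355/399 + 185*(-1/37) = 355/399 - 5 = -1640/399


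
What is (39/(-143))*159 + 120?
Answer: 843/11 ≈ 76.636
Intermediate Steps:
(39/(-143))*159 + 120 = (39*(-1/143))*159 + 120 = -3/11*159 + 120 = -477/11 + 120 = 843/11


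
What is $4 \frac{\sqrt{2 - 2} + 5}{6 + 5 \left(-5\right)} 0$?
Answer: $0$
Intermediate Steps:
$4 \frac{\sqrt{2 - 2} + 5}{6 + 5 \left(-5\right)} 0 = 4 \frac{\sqrt{0} + 5}{6 - 25} \cdot 0 = 4 \frac{0 + 5}{-19} \cdot 0 = 4 \cdot 5 \left(- \frac{1}{19}\right) 0 = 4 \left(- \frac{5}{19}\right) 0 = \left(- \frac{20}{19}\right) 0 = 0$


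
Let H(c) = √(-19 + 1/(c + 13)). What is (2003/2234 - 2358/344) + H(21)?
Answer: -1144685/192124 + I*√21930/34 ≈ -5.9581 + 4.3555*I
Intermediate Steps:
H(c) = √(-19 + 1/(13 + c))
(2003/2234 - 2358/344) + H(21) = (2003/2234 - 2358/344) + √((-246 - 19*21)/(13 + 21)) = (2003*(1/2234) - 2358*1/344) + √((-246 - 399)/34) = (2003/2234 - 1179/172) + √((1/34)*(-645)) = -1144685/192124 + √(-645/34) = -1144685/192124 + I*√21930/34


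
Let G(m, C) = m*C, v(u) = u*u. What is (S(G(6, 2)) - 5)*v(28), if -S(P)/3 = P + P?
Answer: -60368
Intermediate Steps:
v(u) = u²
G(m, C) = C*m
S(P) = -6*P (S(P) = -3*(P + P) = -6*P)
(S(G(6, 2)) - 5)*v(28) = (-12*6 - 5)*28² = (-6*12 - 5)*784 = (-72 - 5)*784 = -77*784 = -60368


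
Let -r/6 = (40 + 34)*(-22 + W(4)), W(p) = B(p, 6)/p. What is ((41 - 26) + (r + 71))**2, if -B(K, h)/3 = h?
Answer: 140469904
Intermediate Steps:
B(K, h) = -3*h
W(p) = -18/p (W(p) = (-3*6)/p = -18/p)
r = 11766 (r = -6*(40 + 34)*(-22 - 18/4) = -444*(-22 - 18*1/4) = -444*(-22 - 9/2) = -444*(-53)/2 = -6*(-1961) = 11766)
((41 - 26) + (r + 71))**2 = ((41 - 26) + (11766 + 71))**2 = (15 + 11837)**2 = 11852**2 = 140469904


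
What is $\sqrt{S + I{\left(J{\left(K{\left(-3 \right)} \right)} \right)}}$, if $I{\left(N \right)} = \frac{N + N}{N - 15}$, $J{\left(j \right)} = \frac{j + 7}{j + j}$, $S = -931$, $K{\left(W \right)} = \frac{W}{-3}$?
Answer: $\frac{i \sqrt{112739}}{11} \approx 30.524 i$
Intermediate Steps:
$K{\left(W \right)} = - \frac{W}{3}$ ($K{\left(W \right)} = W \left(- \frac{1}{3}\right) = - \frac{W}{3}$)
$J{\left(j \right)} = \frac{7 + j}{2 j}$
$I{\left(N \right)} = \frac{2 N}{-15 + N}$
$\sqrt{S + I{\left(J{\left(K{\left(-3 \right)} \right)} \right)}} = \sqrt{-931 + \frac{2 \frac{7 - -1}{2 \left(\left(- \frac{1}{3}\right) \left(-3\right)\right)}}{-15 + \frac{7 - -1}{2 \left(\left(- \frac{1}{3}\right) \left(-3\right)\right)}}} = \sqrt{-931 + \frac{2 \frac{7 + 1}{2 \cdot 1}}{-15 + \frac{7 + 1}{2 \cdot 1}}} = \sqrt{-931 + \frac{2 \cdot \frac{1}{2} \cdot 1 \cdot 8}{-15 + \frac{1}{2} \cdot 1 \cdot 8}} = \sqrt{-931 + 2 \cdot 4 \frac{1}{-15 + 4}} = \sqrt{-931 + 2 \cdot 4 \frac{1}{-11}} = \sqrt{-931 + 2 \cdot 4 \left(- \frac{1}{11}\right)} = \sqrt{-931 - \frac{8}{11}} = \sqrt{- \frac{10249}{11}} = \frac{i \sqrt{112739}}{11}$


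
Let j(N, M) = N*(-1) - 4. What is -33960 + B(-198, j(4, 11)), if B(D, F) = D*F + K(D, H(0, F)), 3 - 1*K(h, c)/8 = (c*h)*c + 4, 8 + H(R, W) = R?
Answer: 68992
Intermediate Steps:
H(R, W) = -8 + R
K(h, c) = -8 - 8*h*c² (K(h, c) = 24 - 8*((c*h)*c + 4) = 24 - 8*(h*c² + 4) = 24 - 8*(4 + h*c²) = 24 + (-32 - 8*h*c²) = -8 - 8*h*c²)
j(N, M) = -4 - N (j(N, M) = -N - 4 = -4 - N)
B(D, F) = -8 - 512*D + D*F (B(D, F) = D*F + (-8 - 8*D*(-8 + 0)²) = D*F + (-8 - 8*D*(-8)²) = D*F + (-8 - 8*D*64) = D*F + (-8 - 512*D) = -8 - 512*D + D*F)
-33960 + B(-198, j(4, 11)) = -33960 + (-8 - 512*(-198) - 198*(-4 - 1*4)) = -33960 + (-8 + 101376 - 198*(-4 - 4)) = -33960 + (-8 + 101376 - 198*(-8)) = -33960 + (-8 + 101376 + 1584) = -33960 + 102952 = 68992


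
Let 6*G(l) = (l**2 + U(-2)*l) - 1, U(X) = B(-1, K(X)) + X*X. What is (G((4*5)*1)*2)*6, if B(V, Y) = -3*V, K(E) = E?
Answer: 1078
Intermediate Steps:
U(X) = 3 + X**2 (U(X) = -3*(-1) + X*X = 3 + X**2)
G(l) = -1/6 + l**2/6 + 7*l/6 (G(l) = ((l**2 + (3 + (-2)**2)*l) - 1)/6 = ((l**2 + (3 + 4)*l) - 1)/6 = ((l**2 + 7*l) - 1)/6 = (-1 + l**2 + 7*l)/6 = -1/6 + l**2/6 + 7*l/6)
(G((4*5)*1)*2)*6 = ((-1/6 + ((4*5)*1)**2/6 + 7*((4*5)*1)/6)*2)*6 = ((-1/6 + (20*1)**2/6 + 7*(20*1)/6)*2)*6 = ((-1/6 + (1/6)*20**2 + (7/6)*20)*2)*6 = ((-1/6 + (1/6)*400 + 70/3)*2)*6 = ((-1/6 + 200/3 + 70/3)*2)*6 = ((539/6)*2)*6 = (539/3)*6 = 1078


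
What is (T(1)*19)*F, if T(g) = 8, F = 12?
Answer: 1824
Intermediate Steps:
(T(1)*19)*F = (8*19)*12 = 152*12 = 1824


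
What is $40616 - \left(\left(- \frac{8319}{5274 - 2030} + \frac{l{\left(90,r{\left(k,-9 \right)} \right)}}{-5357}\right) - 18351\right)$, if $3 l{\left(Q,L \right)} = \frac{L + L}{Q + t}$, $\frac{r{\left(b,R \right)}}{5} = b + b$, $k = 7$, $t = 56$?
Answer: $\frac{224426701817941}{3805805652} \approx 58970.0$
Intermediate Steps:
$r{\left(b,R \right)} = 10 b$ ($r{\left(b,R \right)} = 5 \left(b + b\right) = 5 \cdot 2 b = 10 b$)
$l{\left(Q,L \right)} = \frac{2 L}{3 \left(56 + Q\right)}$ ($l{\left(Q,L \right)} = \frac{\left(L + L\right) \frac{1}{Q + 56}}{3} = \frac{2 L \frac{1}{56 + Q}}{3} = \frac{2 L}{3 \left(56 + Q\right)}$)
$40616 - \left(\left(- \frac{8319}{5274 - 2030} + \frac{l{\left(90,r{\left(k,-9 \right)} \right)}}{-5357}\right) - 18351\right) = 40616 - \left(\left(- \frac{8319}{5274 - 2030} + \frac{\frac{2}{3} \cdot 10 \cdot 7 \frac{1}{56 + 90}}{-5357}\right) - 18351\right) = 40616 - \left(\left(- \frac{8319}{3244} + \frac{2}{3} \cdot 70 \cdot \frac{1}{146} \left(- \frac{1}{5357}\right)\right) - 18351\right) = 40616 - \left(\left(\left(-8319\right) \frac{1}{3244} + \frac{2}{3} \cdot 70 \cdot \frac{1}{146} \left(- \frac{1}{5357}\right)\right) - 18351\right) = 40616 - \left(\left(- \frac{8319}{3244} + \frac{70}{219} \left(- \frac{1}{5357}\right)\right) - 18351\right) = 40616 - \left(\left(- \frac{8319}{3244} - \frac{70}{1173183}\right) - 18351\right) = 40616 - \left(- \frac{9759936457}{3805805652} - 18351\right) = 40616 - - \frac{69850099456309}{3805805652} = 40616 + \frac{69850099456309}{3805805652} = \frac{224426701817941}{3805805652}$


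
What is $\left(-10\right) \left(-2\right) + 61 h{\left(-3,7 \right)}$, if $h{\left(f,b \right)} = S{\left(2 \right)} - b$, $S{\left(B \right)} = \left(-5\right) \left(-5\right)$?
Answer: $1118$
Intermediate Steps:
$S{\left(B \right)} = 25$
$h{\left(f,b \right)} = 25 - b$
$\left(-10\right) \left(-2\right) + 61 h{\left(-3,7 \right)} = \left(-10\right) \left(-2\right) + 61 \left(25 - 7\right) = 20 + 61 \left(25 - 7\right) = 20 + 61 \cdot 18 = 20 + 1098 = 1118$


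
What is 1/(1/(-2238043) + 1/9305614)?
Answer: -20826364273402/7067571 ≈ -2.9467e+6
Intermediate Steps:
1/(1/(-2238043) + 1/9305614) = 1/(-1/2238043 + 1/9305614) = 1/(-7067571/20826364273402) = -20826364273402/7067571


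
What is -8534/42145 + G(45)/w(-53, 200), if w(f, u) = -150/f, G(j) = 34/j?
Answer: 1834079/28447875 ≈ 0.064472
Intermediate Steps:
-8534/42145 + G(45)/w(-53, 200) = -8534/42145 + (34/45)/((-150/(-53))) = -8534*1/42145 + (34*(1/45))/((-150*(-1/53))) = -8534/42145 + 34/(45*(150/53)) = -8534/42145 + (34/45)*(53/150) = -8534/42145 + 901/3375 = 1834079/28447875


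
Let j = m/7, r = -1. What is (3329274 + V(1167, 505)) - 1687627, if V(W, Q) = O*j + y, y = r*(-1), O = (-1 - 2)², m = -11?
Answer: 11491437/7 ≈ 1.6416e+6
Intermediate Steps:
O = 9 (O = (-3)² = 9)
j = -11/7 ≈ -1.5714
y = 1 (y = -1*(-1) = 1)
V(W, Q) = -92/7 (V(W, Q) = 9*(-11/7) + 1 = -99/7 + 1 = -92/7)
(3329274 + V(1167, 505)) - 1687627 = (3329274 - 92/7) - 1687627 = 23304826/7 - 1687627 = 11491437/7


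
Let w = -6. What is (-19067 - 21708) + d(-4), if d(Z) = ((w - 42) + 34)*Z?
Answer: -40719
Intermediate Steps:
d(Z) = -14*Z (d(Z) = ((-6 - 42) + 34)*Z = (-48 + 34)*Z = -14*Z)
(-19067 - 21708) + d(-4) = (-19067 - 21708) - 14*(-4) = -40775 + 56 = -40719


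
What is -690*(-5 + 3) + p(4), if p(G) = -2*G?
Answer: 1372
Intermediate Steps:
-690*(-5 + 3) + p(4) = -690*(-5 + 3) - 2*4 = -690*(-2) - 8 = -115*(-12) - 8 = 1380 - 8 = 1372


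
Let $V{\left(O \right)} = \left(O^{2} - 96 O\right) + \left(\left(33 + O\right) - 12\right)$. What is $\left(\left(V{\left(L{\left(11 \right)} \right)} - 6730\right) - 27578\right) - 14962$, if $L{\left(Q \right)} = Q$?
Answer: $-50173$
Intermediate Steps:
$V{\left(O \right)} = 21 + O^{2} - 95 O$ ($V{\left(O \right)} = \left(O^{2} - 96 O\right) + \left(21 + O\right) = 21 + O^{2} - 95 O$)
$\left(\left(V{\left(L{\left(11 \right)} \right)} - 6730\right) - 27578\right) - 14962 = \left(\left(\left(21 + 11^{2} - 1045\right) - 6730\right) - 27578\right) - 14962 = \left(\left(\left(21 + 121 - 1045\right) - 6730\right) - 27578\right) - 14962 = \left(\left(-903 - 6730\right) - 27578\right) - 14962 = \left(-7633 - 27578\right) - 14962 = -35211 - 14962 = -50173$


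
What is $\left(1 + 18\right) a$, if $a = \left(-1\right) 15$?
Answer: $-285$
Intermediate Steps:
$a = -15$
$\left(1 + 18\right) a = \left(1 + 18\right) \left(-15\right) = 19 \left(-15\right) = -285$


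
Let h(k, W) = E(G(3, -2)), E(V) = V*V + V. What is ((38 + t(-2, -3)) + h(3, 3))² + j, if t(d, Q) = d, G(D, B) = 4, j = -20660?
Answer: -17524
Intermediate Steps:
E(V) = V + V² (E(V) = V² + V = V + V²)
h(k, W) = 20 (h(k, W) = 4*(1 + 4) = 4*5 = 20)
((38 + t(-2, -3)) + h(3, 3))² + j = ((38 - 2) + 20)² - 20660 = (36 + 20)² - 20660 = 56² - 20660 = 3136 - 20660 = -17524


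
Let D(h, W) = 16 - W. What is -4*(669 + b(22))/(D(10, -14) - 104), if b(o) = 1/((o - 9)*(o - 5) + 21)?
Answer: 161899/4477 ≈ 36.162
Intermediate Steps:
b(o) = 1/(21 + (-9 + o)*(-5 + o)) (b(o) = 1/((-9 + o)*(-5 + o) + 21) = 1/(21 + (-9 + o)*(-5 + o)))
-4*(669 + b(22))/(D(10, -14) - 104) = -4*(669 + 1/(66 + 22² - 14*22))/((16 - 1*(-14)) - 104) = -4*(669 + 1/(66 + 484 - 308))/((16 + 14) - 104) = -4*(669 + 1/242)/(30 - 104) = -4*(669 + 1/242)/(-74) = -323798*(-1)/(121*74) = -4*(-161899/17908) = 161899/4477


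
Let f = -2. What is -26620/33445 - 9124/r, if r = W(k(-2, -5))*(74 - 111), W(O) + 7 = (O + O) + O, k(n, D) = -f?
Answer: -61227424/247493 ≈ -247.39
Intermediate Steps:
k(n, D) = 2 (k(n, D) = -1*(-2) = 2)
W(O) = -7 + 3*O (W(O) = -7 + ((O + O) + O) = -7 + (2*O + O) = -7 + 3*O)
r = 37 (r = (-7 + 3*2)*(74 - 111) = (-7 + 6)*(-37) = -1*(-37) = 37)
-26620/33445 - 9124/r = -26620/33445 - 9124/37 = -26620*1/33445 - 9124*1/37 = -5324/6689 - 9124/37 = -61227424/247493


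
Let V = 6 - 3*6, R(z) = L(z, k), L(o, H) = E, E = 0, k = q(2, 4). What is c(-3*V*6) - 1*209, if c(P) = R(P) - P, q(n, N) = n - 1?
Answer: -425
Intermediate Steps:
q(n, N) = -1 + n
k = 1 (k = -1 + 2 = 1)
L(o, H) = 0
R(z) = 0
V = -12 (V = 6 - 18 = -12)
c(P) = -P (c(P) = 0 - P = -P)
c(-3*V*6) - 1*209 = -(-3*(-12))*6 - 1*209 = -36*6 - 209 = -1*216 - 209 = -216 - 209 = -425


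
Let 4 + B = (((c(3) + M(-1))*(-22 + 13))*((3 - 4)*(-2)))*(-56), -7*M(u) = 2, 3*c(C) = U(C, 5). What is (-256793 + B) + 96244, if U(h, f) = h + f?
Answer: -158153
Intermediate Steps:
U(h, f) = f + h
c(C) = 5/3 + C/3 (c(C) = (5 + C)/3 = 5/3 + C/3)
M(u) = -2/7 (M(u) = -⅐*2 = -2/7)
B = 2396 (B = -4 + ((((5/3 + (⅓)*3) - 2/7)*(-22 + 13))*((3 - 4)*(-2)))*(-56) = -4 + ((((5/3 + 1) - 2/7)*(-9))*(-1*(-2)))*(-56) = -4 + (((8/3 - 2/7)*(-9))*2)*(-56) = -4 + (((50/21)*(-9))*2)*(-56) = -4 - 150/7*2*(-56) = -4 - 300/7*(-56) = -4 + 2400 = 2396)
(-256793 + B) + 96244 = (-256793 + 2396) + 96244 = -254397 + 96244 = -158153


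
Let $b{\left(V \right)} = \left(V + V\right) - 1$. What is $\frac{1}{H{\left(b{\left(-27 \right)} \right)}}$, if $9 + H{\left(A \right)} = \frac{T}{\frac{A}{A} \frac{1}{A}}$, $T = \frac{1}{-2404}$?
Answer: $- \frac{2404}{21581} \approx -0.11139$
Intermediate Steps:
$T = - \frac{1}{2404} \approx -0.00041597$
$b{\left(V \right)} = -1 + 2 V$ ($b{\left(V \right)} = 2 V - 1 = -1 + 2 V$)
$H{\left(A \right)} = -9 - \frac{A}{2404}$ ($H{\left(A \right)} = -9 - \frac{1}{2404 \frac{A \frac{1}{A}}{A}} = -9 - \frac{1}{2404 \cdot 1 \frac{1}{A}} = -9 - \frac{1}{2404 \frac{1}{A}} = -9 - \frac{A}{2404}$)
$\frac{1}{H{\left(b{\left(-27 \right)} \right)}} = \frac{1}{-9 - \frac{-1 + 2 \left(-27\right)}{2404}} = \frac{1}{-9 - \frac{-1 - 54}{2404}} = \frac{1}{-9 - - \frac{55}{2404}} = \frac{1}{-9 + \frac{55}{2404}} = \frac{1}{- \frac{21581}{2404}} = - \frac{2404}{21581}$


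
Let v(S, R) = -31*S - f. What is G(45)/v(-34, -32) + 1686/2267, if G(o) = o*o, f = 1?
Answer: 78593/29471 ≈ 2.6668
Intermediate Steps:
G(o) = o²
v(S, R) = -1 - 31*S (v(S, R) = -31*S - 1*1 = -31*S - 1 = -1 - 31*S)
G(45)/v(-34, -32) + 1686/2267 = 45²/(-1 - 31*(-34)) + 1686/2267 = 2025/(-1 + 1054) + 1686*(1/2267) = 2025/1053 + 1686/2267 = 2025*(1/1053) + 1686/2267 = 25/13 + 1686/2267 = 78593/29471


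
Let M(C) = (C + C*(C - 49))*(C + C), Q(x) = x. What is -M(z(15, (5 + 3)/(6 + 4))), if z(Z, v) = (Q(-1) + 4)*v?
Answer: 65664/125 ≈ 525.31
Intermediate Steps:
z(Z, v) = 3*v (z(Z, v) = (-1 + 4)*v = 3*v)
M(C) = 2*C*(C + C*(-49 + C)) (M(C) = (C + C*(-49 + C))*(2*C) = 2*C*(C + C*(-49 + C)))
-M(z(15, (5 + 3)/(6 + 4))) = -2*(3*((5 + 3)/(6 + 4)))²*(-48 + 3*((5 + 3)/(6 + 4))) = -2*(3*(8/10))²*(-48 + 3*(8/10)) = -2*(3*(8*(⅒)))²*(-48 + 3*(8*(⅒))) = -2*(3*(⅘))²*(-48 + 3*(⅘)) = -2*(12/5)²*(-48 + 12/5) = -2*144*(-228)/(25*5) = -1*(-65664/125) = 65664/125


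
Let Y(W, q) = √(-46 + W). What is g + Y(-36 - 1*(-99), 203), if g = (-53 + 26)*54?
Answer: -1458 + √17 ≈ -1453.9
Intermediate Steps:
g = -1458 (g = -27*54 = -1458)
g + Y(-36 - 1*(-99), 203) = -1458 + √(-46 + (-36 - 1*(-99))) = -1458 + √(-46 + (-36 + 99)) = -1458 + √(-46 + 63) = -1458 + √17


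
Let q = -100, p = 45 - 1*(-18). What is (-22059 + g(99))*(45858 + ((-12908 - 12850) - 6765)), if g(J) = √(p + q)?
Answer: -294156765 + 13335*I*√37 ≈ -2.9416e+8 + 81114.0*I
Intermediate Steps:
p = 63 (p = 45 + 18 = 63)
g(J) = I*√37 (g(J) = √(63 - 100) = √(-37) = I*√37)
(-22059 + g(99))*(45858 + ((-12908 - 12850) - 6765)) = (-22059 + I*√37)*(45858 + ((-12908 - 12850) - 6765)) = (-22059 + I*√37)*(45858 + (-25758 - 6765)) = (-22059 + I*√37)*(45858 - 32523) = (-22059 + I*√37)*13335 = -294156765 + 13335*I*√37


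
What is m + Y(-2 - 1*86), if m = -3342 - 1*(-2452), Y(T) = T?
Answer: -978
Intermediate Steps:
m = -890 (m = -3342 + 2452 = -890)
m + Y(-2 - 1*86) = -890 + (-2 - 1*86) = -890 + (-2 - 86) = -890 - 88 = -978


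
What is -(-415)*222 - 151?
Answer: 91979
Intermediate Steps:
-(-415)*222 - 151 = -415*(-222) - 151 = 92130 - 151 = 91979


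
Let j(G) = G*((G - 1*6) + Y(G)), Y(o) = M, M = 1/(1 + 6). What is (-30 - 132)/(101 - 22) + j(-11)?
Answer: 101408/553 ≈ 183.38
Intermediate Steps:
M = ⅐ (M = 1/7 = ⅐ ≈ 0.14286)
Y(o) = ⅐
j(G) = G*(-41/7 + G) (j(G) = G*((G - 1*6) + ⅐) = G*((G - 6) + ⅐) = G*((-6 + G) + ⅐) = G*(-41/7 + G))
(-30 - 132)/(101 - 22) + j(-11) = (-30 - 132)/(101 - 22) + (⅐)*(-11)*(-41 + 7*(-11)) = -162/79 + (⅐)*(-11)*(-41 - 77) = -162*1/79 + (⅐)*(-11)*(-118) = -162/79 + 1298/7 = 101408/553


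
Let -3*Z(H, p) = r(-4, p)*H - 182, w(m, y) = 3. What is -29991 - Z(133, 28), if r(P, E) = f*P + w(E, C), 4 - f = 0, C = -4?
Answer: -30628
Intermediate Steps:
f = 4 (f = 4 - 1*0 = 4 + 0 = 4)
r(P, E) = 3 + 4*P (r(P, E) = 4*P + 3 = 3 + 4*P)
Z(H, p) = 182/3 + 13*H/3 (Z(H, p) = -((3 + 4*(-4))*H - 182)/3 = -((3 - 16)*H - 182)/3 = -(-13*H - 182)/3 = -(-182 - 13*H)/3 = 182/3 + 13*H/3)
-29991 - Z(133, 28) = -29991 - (182/3 + (13/3)*133) = -29991 - (182/3 + 1729/3) = -29991 - 1*637 = -29991 - 637 = -30628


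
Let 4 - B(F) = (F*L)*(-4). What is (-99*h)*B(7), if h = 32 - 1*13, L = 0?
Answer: -7524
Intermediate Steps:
B(F) = 4 (B(F) = 4 - F*0*(-4) = 4 - 0*(-4) = 4 - 1*0 = 4 + 0 = 4)
h = 19 (h = 32 - 13 = 19)
(-99*h)*B(7) = -99*19*4 = -1881*4 = -7524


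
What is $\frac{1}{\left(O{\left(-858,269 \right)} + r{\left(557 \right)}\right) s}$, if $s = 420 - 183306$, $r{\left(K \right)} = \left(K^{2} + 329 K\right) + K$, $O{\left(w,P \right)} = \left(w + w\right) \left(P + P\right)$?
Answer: $\frac{1}{78485344014} \approx 1.2741 \cdot 10^{-11}$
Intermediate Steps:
$O{\left(w,P \right)} = 4 P w$ ($O{\left(w,P \right)} = 2 w 2 P = 4 P w$)
$r{\left(K \right)} = K^{2} + 330 K$
$s = -182886$ ($s = 420 - 183306 = -182886$)
$\frac{1}{\left(O{\left(-858,269 \right)} + r{\left(557 \right)}\right) s} = \frac{1}{\left(4 \cdot 269 \left(-858\right) + 557 \left(330 + 557\right)\right) \left(-182886\right)} = \frac{1}{-923208 + 557 \cdot 887} \left(- \frac{1}{182886}\right) = \frac{1}{-923208 + 494059} \left(- \frac{1}{182886}\right) = \frac{1}{-429149} \left(- \frac{1}{182886}\right) = \left(- \frac{1}{429149}\right) \left(- \frac{1}{182886}\right) = \frac{1}{78485344014}$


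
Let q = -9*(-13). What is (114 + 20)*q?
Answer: 15678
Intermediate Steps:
q = 117
(114 + 20)*q = (114 + 20)*117 = 134*117 = 15678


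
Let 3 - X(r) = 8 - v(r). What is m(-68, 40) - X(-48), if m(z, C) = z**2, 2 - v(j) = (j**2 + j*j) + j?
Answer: 9187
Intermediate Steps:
v(j) = 2 - j - 2*j**2 (v(j) = 2 - ((j**2 + j*j) + j) = 2 - ((j**2 + j**2) + j) = 2 - (2*j**2 + j) = 2 - (j + 2*j**2) = 2 + (-j - 2*j**2) = 2 - j - 2*j**2)
X(r) = -3 - r - 2*r**2 (X(r) = 3 - (8 - (2 - r - 2*r**2)) = 3 - (8 + (-2 + r + 2*r**2)) = 3 - (6 + r + 2*r**2) = 3 + (-6 - r - 2*r**2) = -3 - r - 2*r**2)
m(-68, 40) - X(-48) = (-68)**2 - (-3 - 1*(-48) - 2*(-48)**2) = 4624 - (-3 + 48 - 2*2304) = 4624 - (-3 + 48 - 4608) = 4624 - 1*(-4563) = 4624 + 4563 = 9187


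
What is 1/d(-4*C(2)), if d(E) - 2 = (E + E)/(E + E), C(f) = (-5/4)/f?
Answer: 1/3 ≈ 0.33333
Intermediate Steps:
C(f) = -5/(4*f) (C(f) = (-5*1/4)/f = -5/(4*f))
d(E) = 3 (d(E) = 2 + (E + E)/(E + E) = 2 + (2*E)/((2*E)) = 2 + (2*E)*(1/(2*E)) = 2 + 1 = 3)
1/d(-4*C(2)) = 1/3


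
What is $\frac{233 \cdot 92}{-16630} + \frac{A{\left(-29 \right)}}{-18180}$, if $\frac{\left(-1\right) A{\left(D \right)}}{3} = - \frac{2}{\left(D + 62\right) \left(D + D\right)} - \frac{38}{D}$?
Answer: $- \frac{12429549647}{9644435460} \approx -1.2888$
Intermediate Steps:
$A{\left(D \right)} = \frac{114}{D} + \frac{3}{D \left(62 + D\right)}$ ($A{\left(D \right)} = - 3 \left(- \frac{2}{\left(D + 62\right) \left(D + D\right)} - \frac{38}{D}\right) = - 3 \left(- \frac{2}{\left(62 + D\right) 2 D} - \frac{38}{D}\right) = - 3 \left(- \frac{2}{2 D \left(62 + D\right)} - \frac{38}{D}\right) = - 3 \left(- 2 \frac{1}{2 D \left(62 + D\right)} - \frac{38}{D}\right) = - 3 \left(- \frac{1}{D \left(62 + D\right)} - \frac{38}{D}\right) = - 3 \left(- \frac{38}{D} - \frac{1}{D \left(62 + D\right)}\right) = \frac{114}{D} + \frac{3}{D \left(62 + D\right)}$)
$\frac{233 \cdot 92}{-16630} + \frac{A{\left(-29 \right)}}{-18180} = \frac{233 \cdot 92}{-16630} + \frac{3 \frac{1}{-29} \frac{1}{62 - 29} \left(2357 + 38 \left(-29\right)\right)}{-18180} = 21436 \left(- \frac{1}{16630}\right) + 3 \left(- \frac{1}{29}\right) \frac{1}{33} \left(2357 - 1102\right) \left(- \frac{1}{18180}\right) = - \frac{10718}{8315} + 3 \left(- \frac{1}{29}\right) \frac{1}{33} \cdot 1255 \left(- \frac{1}{18180}\right) = - \frac{10718}{8315} - - \frac{251}{1159884} = - \frac{10718}{8315} + \frac{251}{1159884} = - \frac{12429549647}{9644435460}$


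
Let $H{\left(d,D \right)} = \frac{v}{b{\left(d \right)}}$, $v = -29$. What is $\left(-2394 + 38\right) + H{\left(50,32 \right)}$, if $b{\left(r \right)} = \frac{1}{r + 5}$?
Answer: $-3951$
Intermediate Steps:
$b{\left(r \right)} = \frac{1}{5 + r}$
$H{\left(d,D \right)} = -145 - 29 d$ ($H{\left(d,D \right)} = - \frac{29}{\frac{1}{5 + d}} = - 29 \left(5 + d\right) = -145 - 29 d$)
$\left(-2394 + 38\right) + H{\left(50,32 \right)} = \left(-2394 + 38\right) - 1595 = -2356 - 1595 = -3951$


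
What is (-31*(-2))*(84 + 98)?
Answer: 11284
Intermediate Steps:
(-31*(-2))*(84 + 98) = 62*182 = 11284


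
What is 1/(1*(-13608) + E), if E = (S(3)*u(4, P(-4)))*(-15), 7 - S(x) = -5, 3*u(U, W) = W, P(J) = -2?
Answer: -1/13488 ≈ -7.4140e-5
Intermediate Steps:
u(U, W) = W/3
S(x) = 12 (S(x) = 7 - 1*(-5) = 7 + 5 = 12)
E = 120 (E = (12*((⅓)*(-2)))*(-15) = (12*(-⅔))*(-15) = -8*(-15) = 120)
1/(1*(-13608) + E) = 1/(1*(-13608) + 120) = 1/(-13608 + 120) = 1/(-13488) = -1/13488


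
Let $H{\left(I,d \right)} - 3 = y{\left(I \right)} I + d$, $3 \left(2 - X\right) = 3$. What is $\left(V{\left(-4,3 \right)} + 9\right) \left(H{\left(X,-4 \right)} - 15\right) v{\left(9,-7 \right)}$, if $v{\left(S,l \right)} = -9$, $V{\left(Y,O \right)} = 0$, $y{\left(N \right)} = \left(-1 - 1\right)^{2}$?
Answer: $972$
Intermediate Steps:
$y{\left(N \right)} = 4$ ($y{\left(N \right)} = \left(-2\right)^{2} = 4$)
$X = 1$ ($X = 2 - 1 = 1$)
$H{\left(I,d \right)} = 3 + d + 4 I$ ($H{\left(I,d \right)} = 3 + \left(4 I + d\right) = 3 + \left(d + 4 I\right) = 3 + d + 4 I$)
$\left(V{\left(-4,3 \right)} + 9\right) \left(H{\left(X,-4 \right)} - 15\right) v{\left(9,-7 \right)} = \left(0 + 9\right) \left(\left(3 - 4 + 4 \cdot 1\right) - 15\right) \left(-9\right) = 9 \left(\left(3 - 4 + 4\right) - 15\right) \left(-9\right) = 9 \left(3 - 15\right) \left(-9\right) = 9 \left(-12\right) \left(-9\right) = \left(-108\right) \left(-9\right) = 972$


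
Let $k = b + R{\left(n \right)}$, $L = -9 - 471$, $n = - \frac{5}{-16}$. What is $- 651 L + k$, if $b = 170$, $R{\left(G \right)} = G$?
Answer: $\frac{5002405}{16} \approx 3.1265 \cdot 10^{5}$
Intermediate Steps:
$n = \frac{5}{16}$ ($n = \left(-5\right) \left(- \frac{1}{16}\right) = \frac{5}{16} \approx 0.3125$)
$L = -480$
$k = \frac{2725}{16}$ ($k = 170 + \frac{5}{16} = \frac{2725}{16} \approx 170.31$)
$- 651 L + k = \left(-651\right) \left(-480\right) + \frac{2725}{16} = 312480 + \frac{2725}{16} = \frac{5002405}{16}$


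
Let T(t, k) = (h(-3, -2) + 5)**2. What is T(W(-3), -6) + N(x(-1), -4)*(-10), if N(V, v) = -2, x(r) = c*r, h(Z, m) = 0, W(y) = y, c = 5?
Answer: 45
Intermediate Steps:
x(r) = 5*r
T(t, k) = 25 (T(t, k) = (0 + 5)**2 = 5**2 = 25)
T(W(-3), -6) + N(x(-1), -4)*(-10) = 25 - 2*(-10) = 25 + 20 = 45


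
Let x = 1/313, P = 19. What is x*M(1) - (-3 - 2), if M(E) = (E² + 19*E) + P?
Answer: 1604/313 ≈ 5.1246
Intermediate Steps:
M(E) = 19 + E² + 19*E (M(E) = (E² + 19*E) + 19 = 19 + E² + 19*E)
x = 1/313 ≈ 0.0031949
x*M(1) - (-3 - 2) = (19 + 1² + 19*1)/313 - (-3 - 2) = (19 + 1 + 19)/313 - 1*(-5) = (1/313)*39 + 5 = 39/313 + 5 = 1604/313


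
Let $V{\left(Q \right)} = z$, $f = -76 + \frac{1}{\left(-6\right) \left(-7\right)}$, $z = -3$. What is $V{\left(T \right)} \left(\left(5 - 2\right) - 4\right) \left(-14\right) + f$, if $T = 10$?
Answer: $- \frac{4955}{42} \approx -117.98$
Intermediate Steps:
$f = - \frac{3191}{42}$ ($f = -76 + \frac{1}{42} = - \frac{3191}{42} \approx -75.976$)
$V{\left(Q \right)} = -3$
$V{\left(T \right)} \left(\left(5 - 2\right) - 4\right) \left(-14\right) + f = - 3 \left(\left(5 - 2\right) - 4\right) \left(-14\right) - \frac{3191}{42} = - 3 \left(3 - 4\right) \left(-14\right) - \frac{3191}{42} = - 3 \left(\left(-1\right) \left(-14\right)\right) - \frac{3191}{42} = \left(-3\right) 14 - \frac{3191}{42} = -42 - \frac{3191}{42} = - \frac{4955}{42}$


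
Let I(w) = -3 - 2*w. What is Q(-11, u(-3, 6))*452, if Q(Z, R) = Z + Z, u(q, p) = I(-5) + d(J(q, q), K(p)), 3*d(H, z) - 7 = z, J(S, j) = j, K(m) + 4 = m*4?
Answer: -9944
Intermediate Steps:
K(m) = -4 + 4*m (K(m) = -4 + m*4 = -4 + 4*m)
d(H, z) = 7/3 + z/3
u(q, p) = 8 + 4*p/3 (u(q, p) = (-3 - 2*(-5)) + (7/3 + (-4 + 4*p)/3) = (-3 + 10) + (7/3 + (-4/3 + 4*p/3)) = 7 + (1 + 4*p/3) = 8 + 4*p/3)
Q(Z, R) = 2*Z
Q(-11, u(-3, 6))*452 = (2*(-11))*452 = -22*452 = -9944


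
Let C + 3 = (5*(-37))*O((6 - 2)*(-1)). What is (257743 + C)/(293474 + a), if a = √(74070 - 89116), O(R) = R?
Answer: 37928579760/43063501861 - 129240*I*√15046/43063501861 ≈ 0.88076 - 0.00036813*I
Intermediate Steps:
a = I*√15046 (a = √(-15046) = I*√15046 ≈ 122.66*I)
C = 737 (C = -3 + (5*(-37))*((6 - 2)*(-1)) = -3 - 740*(-1) = -3 - 185*(-4) = -3 + 740 = 737)
(257743 + C)/(293474 + a) = (257743 + 737)/(293474 + I*√15046) = 258480/(293474 + I*√15046)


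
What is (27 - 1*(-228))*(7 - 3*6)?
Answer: -2805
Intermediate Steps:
(27 - 1*(-228))*(7 - 3*6) = (27 + 228)*(7 - 18) = 255*(-11) = -2805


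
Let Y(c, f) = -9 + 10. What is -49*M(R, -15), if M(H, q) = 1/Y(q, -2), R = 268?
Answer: -49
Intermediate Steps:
Y(c, f) = 1
M(H, q) = 1 (M(H, q) = 1/1 = 1)
-49*M(R, -15) = -49*1 = -49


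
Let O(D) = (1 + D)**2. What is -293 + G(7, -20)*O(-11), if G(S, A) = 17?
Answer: 1407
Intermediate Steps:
-293 + G(7, -20)*O(-11) = -293 + 17*(1 - 11)**2 = -293 + 17*(-10)**2 = -293 + 17*100 = -293 + 1700 = 1407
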